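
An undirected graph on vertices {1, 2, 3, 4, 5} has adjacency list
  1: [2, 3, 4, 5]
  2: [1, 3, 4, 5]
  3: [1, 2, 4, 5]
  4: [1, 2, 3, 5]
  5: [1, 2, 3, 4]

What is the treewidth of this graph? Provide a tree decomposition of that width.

With just one bag of size 5, the width is 5 − 1 = 4, so tw(G) ≤ 4. For the lower bound, the 5 vertices {1, 2, 3, 4, 5} are pairwise adjacent, and any tree decomposition puts a clique entirely inside one bag — forcing width ≥ 4. Therefore the treewidth is 4.

Treewidth 4.
Bags: B1 = {1, 2, 3, 4, 5}
Tree: (single bag)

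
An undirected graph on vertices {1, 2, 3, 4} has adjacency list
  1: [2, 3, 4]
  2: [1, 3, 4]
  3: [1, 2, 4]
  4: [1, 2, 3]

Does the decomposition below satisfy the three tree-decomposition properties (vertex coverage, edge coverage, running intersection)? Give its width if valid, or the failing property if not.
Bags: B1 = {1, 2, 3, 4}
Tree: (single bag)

Vertex coverage: the bags together contain {1, 2, 3, 4}, the full vertex set. Edge coverage: each edge of G has both endpoints in at least one bag. Running intersection: for every vertex, the bags containing it form a connected subtree. All three properties hold, so this is a valid tree decomposition of width max|bag| − 1 = 3, and hence tw(G) ≤ 3.

Yes; width 3.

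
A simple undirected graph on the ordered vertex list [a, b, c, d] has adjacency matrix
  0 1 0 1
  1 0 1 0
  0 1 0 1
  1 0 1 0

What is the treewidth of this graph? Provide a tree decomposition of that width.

The largest bag has 3 vertices, giving width 2; this decomposition certifies tw(G) ≤ 2. For the lower bound, G contains the cycle b–c–d–a–b, so G is not a forest; only forests have treewidth ≤ 1, hence tw(G) ≥ 2. Hence tw(G) = 2 exactly.

Treewidth 2.
Bags: B1 = {b, c, d}  B2 = {a, b, d}
Tree: B1–B2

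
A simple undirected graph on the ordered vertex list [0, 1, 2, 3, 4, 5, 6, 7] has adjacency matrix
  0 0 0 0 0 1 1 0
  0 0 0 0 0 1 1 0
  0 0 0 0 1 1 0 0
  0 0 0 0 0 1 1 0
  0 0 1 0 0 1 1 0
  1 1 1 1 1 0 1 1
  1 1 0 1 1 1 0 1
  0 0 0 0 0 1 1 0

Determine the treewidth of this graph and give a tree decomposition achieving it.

Every bag has size at most 3, so the width is 3 − 1 = 2 and tw(G) ≤ 2. For the lower bound, the 3 vertices {2, 4, 5} are pairwise adjacent, and any tree decomposition puts a clique entirely inside one bag — forcing width ≥ 2. Therefore the treewidth is 2.

Treewidth 2.
One optimal decomposition is:
Bags: B1 = {4, 5, 6}  B2 = {5, 6, 7}  B3 = {3, 5, 6}  B4 = {0, 5, 6}  B5 = {1, 5, 6}  B6 = {2, 4, 5}
Tree: B1–B2, B2–B3, B3–B4, B4–B5, B1–B6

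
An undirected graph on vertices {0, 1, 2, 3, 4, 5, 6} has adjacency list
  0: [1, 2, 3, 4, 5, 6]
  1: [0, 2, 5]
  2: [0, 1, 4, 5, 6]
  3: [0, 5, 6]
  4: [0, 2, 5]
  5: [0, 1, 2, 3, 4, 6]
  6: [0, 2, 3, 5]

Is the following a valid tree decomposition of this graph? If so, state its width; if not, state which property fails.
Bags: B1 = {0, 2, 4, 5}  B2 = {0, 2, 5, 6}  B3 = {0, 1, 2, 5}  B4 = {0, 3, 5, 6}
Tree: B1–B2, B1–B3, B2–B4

Yes; width 3.

Vertex coverage: the bags together contain {0, 1, 2, 3, 4, 5, 6}, the full vertex set. Edge coverage: each edge of G has both endpoints in at least one bag. Running intersection: for every vertex, the bags containing it form a connected subtree. All three properties hold, so this is a valid tree decomposition of width max|bag| − 1 = 3, and hence tw(G) ≤ 3.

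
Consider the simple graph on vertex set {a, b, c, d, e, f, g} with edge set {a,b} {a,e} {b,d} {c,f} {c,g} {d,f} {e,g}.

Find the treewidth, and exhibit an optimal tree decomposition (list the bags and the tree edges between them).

Treewidth 2.
Bags: B1 = {a, e, g}  B2 = {a, c, g}  B3 = {a, c, f}  B4 = {a, d, f}  B5 = {a, b, d}
Tree: B1–B2, B2–B3, B3–B4, B4–B5

The largest bag has 3 vertices, giving width 2; this decomposition certifies tw(G) ≤ 2. Since a–e–g–c–f–d–b–a is a cycle in G, G is not acyclic. Forests are exactly the graphs of treewidth ≤ 1, so tw(G) ≥ 2. Therefore the treewidth is 2.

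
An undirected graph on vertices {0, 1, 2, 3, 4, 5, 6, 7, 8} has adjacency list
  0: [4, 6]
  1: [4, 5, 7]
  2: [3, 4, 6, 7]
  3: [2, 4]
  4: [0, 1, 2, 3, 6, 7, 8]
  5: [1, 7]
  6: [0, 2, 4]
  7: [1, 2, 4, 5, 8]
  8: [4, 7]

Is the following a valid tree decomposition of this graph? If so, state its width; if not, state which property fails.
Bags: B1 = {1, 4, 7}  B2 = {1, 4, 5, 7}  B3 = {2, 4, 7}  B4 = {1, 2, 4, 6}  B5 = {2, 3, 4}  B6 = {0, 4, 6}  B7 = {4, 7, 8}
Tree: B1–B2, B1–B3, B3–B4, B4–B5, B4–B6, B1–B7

A tree decomposition must satisfy three properties: every vertex lies in some bag; for every edge, both endpoints lie together in some bag; and for every vertex, the bags containing it form a connected subtree. Here bags containing vertex 1 are not connected in the tree, so the decomposition is invalid.

No — bags containing vertex 1 are not connected in the tree.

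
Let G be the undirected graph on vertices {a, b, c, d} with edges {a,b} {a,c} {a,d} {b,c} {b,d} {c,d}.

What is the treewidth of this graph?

A width-3 tree decomposition is:
Bags: B1 = {a, b, c, d}
Tree: (single bag)
A single bag containing all 4 vertices is trivially a valid decomposition of width 3. For the lower bound, the 4 vertices {a, b, c, d} are pairwise adjacent, and any tree decomposition puts a clique entirely inside one bag — forcing width ≥ 3. Hence tw(G) = 3 exactly.

3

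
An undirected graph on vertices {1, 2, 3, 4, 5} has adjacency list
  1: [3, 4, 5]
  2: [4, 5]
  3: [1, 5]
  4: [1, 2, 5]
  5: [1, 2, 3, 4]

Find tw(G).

A width-2 tree decomposition is:
Bags: B1 = {2, 4, 5}  B2 = {1, 4, 5}  B3 = {1, 3, 5}
Tree: B1–B2, B2–B3
The largest bag has 3 vertices, giving width 2; this decomposition certifies tw(G) ≤ 2. On the other hand G contains the 3-clique {1, 3, 5}. A clique must lie in a single bag of any decomposition, so no decomposition can have width below 2. Therefore the treewidth is 2.

2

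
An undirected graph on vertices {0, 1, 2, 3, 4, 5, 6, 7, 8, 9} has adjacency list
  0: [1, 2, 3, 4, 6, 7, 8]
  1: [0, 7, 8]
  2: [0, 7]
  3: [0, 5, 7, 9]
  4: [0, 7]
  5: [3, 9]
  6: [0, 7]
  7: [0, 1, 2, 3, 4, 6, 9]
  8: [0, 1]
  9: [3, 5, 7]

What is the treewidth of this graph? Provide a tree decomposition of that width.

The largest bag has 3 vertices, giving width 2; this decomposition certifies tw(G) ≤ 2. Conversely, {0, 1, 8} is a clique of size 3, and the vertices of any clique must share a bag in every tree decomposition; so some bag has ≥ 3 vertices and tw(G) ≥ 2. Therefore the treewidth is 2.

Treewidth 2.
One optimal decomposition is:
Bags: B1 = {0, 3, 7}  B2 = {0, 6, 7}  B3 = {3, 7, 9}  B4 = {0, 4, 7}  B5 = {0, 2, 7}  B6 = {3, 5, 9}  B7 = {0, 1, 7}  B8 = {0, 1, 8}
Tree: B1–B2, B1–B3, B2–B4, B4–B5, B3–B6, B5–B7, B7–B8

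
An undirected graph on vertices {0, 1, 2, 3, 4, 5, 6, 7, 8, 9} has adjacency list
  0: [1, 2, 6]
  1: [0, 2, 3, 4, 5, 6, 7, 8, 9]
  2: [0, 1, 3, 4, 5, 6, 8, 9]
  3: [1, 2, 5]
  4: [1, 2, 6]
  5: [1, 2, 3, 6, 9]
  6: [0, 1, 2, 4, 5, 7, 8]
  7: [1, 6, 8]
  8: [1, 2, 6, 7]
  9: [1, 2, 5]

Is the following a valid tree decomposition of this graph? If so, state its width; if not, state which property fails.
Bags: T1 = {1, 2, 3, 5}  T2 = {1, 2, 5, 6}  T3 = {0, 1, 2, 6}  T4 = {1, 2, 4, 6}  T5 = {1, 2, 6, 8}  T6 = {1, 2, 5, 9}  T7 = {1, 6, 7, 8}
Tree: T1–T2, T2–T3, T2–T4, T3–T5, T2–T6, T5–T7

Yes; width 3.

Checking the three conditions: (i) the bags cover all of {0, 1, 2, 3, 4, 5, 6, 7, 8, 9}; (ii) for each edge, some bag contains both endpoints; (iii) the bags containing any fixed vertex form a subtree. All hold, so the decomposition is valid with width 4 − 1 = 3.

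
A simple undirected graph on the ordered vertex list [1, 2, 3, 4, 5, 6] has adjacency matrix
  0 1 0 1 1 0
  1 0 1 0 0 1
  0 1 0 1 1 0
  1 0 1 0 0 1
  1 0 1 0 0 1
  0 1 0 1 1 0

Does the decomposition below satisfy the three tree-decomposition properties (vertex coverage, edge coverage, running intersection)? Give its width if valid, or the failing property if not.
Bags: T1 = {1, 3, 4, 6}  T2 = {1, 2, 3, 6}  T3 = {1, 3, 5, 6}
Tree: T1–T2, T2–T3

Checking the three conditions: (i) the bags cover all of {1, 2, 3, 4, 5, 6}; (ii) for each edge, some bag contains both endpoints; (iii) the bags containing any fixed vertex form a subtree. All hold, so the decomposition is valid with width 4 − 1 = 3.

Yes; width 3.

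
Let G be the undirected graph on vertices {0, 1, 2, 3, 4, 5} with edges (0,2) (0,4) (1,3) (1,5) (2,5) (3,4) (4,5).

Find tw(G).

A width-2 tree decomposition is:
Bags: B1 = {0, 2, 4}  B2 = {2, 4, 5}  B3 = {3, 4, 5}  B4 = {1, 3, 5}
Tree: B1–B2, B2–B3, B3–B4
Every bag has size at most 3, so the width is 3 − 1 = 2 and tw(G) ≤ 2. For the lower bound, G contains the cycle 0–2–5–4–0, so G is not a forest; only forests have treewidth ≤ 1, hence tw(G) ≥ 2. Hence tw(G) = 2 exactly.

2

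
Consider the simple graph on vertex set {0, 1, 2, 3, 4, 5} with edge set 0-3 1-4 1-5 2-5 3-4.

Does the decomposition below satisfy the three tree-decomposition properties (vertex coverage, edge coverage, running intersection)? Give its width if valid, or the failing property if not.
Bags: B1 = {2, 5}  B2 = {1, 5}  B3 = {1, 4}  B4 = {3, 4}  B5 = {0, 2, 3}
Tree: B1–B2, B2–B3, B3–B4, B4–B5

A tree decomposition must satisfy three properties: every vertex lies in some bag; for every edge, both endpoints lie together in some bag; and for every vertex, the bags containing it form a connected subtree. Here bags containing vertex 2 are not connected in the tree, so the decomposition is invalid.

No — bags containing vertex 2 are not connected in the tree.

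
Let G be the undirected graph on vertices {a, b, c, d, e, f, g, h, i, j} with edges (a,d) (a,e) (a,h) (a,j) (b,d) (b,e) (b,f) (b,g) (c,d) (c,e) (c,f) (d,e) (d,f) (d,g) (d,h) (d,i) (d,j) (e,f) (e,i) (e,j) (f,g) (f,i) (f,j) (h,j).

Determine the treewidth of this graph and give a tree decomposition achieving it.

Treewidth 3.
One such decomposition:
Bags: B1 = {c, d, e, f}  B2 = {d, e, f, j}  B3 = {b, d, e, f}  B4 = {a, d, e, j}  B5 = {b, d, f, g}  B6 = {a, d, h, j}  B7 = {d, e, f, i}
Tree: B1–B2, B2–B3, B2–B4, B3–B5, B4–B6, B1–B7

Every bag has size at most 4, so the width is 4 − 1 = 3 and tw(G) ≤ 3. On the other hand G contains the 4-clique {a, d, e, j}. A clique must lie in a single bag of any decomposition, so no decomposition can have width below 3. Therefore the treewidth is 3.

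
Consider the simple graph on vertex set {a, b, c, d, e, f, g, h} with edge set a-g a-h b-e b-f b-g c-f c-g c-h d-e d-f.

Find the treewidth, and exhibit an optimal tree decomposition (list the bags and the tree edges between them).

The largest bag has 3 vertices, giving width 2; this decomposition certifies tw(G) ≤ 2. The edges e–d–f–b–e form a cycle, so G is not a tree and its treewidth is at least 2. Combining the bounds, tw(G) = 2.

Treewidth 2.
One optimal decomposition is:
Bags: B1 = {b, d, e}  B2 = {b, d, f}  B3 = {b, f, g}  B4 = {c, f, g}  B5 = {a, c, g}  B6 = {a, c, h}
Tree: B1–B2, B2–B3, B3–B4, B4–B5, B5–B6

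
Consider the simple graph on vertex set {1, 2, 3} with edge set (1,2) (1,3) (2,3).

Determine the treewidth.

A width-2 tree decomposition is:
Bags: B1 = {1, 2, 3}
Tree: (single bag)
With just one bag of size 3, the width is 3 − 1 = 2, so tw(G) ≤ 2. Conversely, {1, 2, 3} is a clique of size 3, and the vertices of any clique must share a bag in every tree decomposition; so some bag has ≥ 3 vertices and tw(G) ≥ 2. The upper and lower bounds meet at 2, so that is the treewidth.

2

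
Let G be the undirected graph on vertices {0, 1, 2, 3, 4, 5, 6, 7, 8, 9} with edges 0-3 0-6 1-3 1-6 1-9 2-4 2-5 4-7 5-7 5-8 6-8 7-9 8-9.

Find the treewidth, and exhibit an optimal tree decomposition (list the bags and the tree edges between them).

Each bag holds 3 vertices, so the decomposition has width 2, which upper-bounds the treewidth. Since 2–4–7–5–2 is a cycle in G, G is not acyclic. Forests are exactly the graphs of treewidth ≤ 1, so tw(G) ≥ 2. The upper and lower bounds meet at 2, so that is the treewidth.

Treewidth 2.
One optimal decomposition is:
Bags: B1 = {2, 4, 5}  B2 = {4, 5, 7}  B3 = {5, 7, 8}  B4 = {7, 8, 9}  B5 = {6, 8, 9}  B6 = {1, 6, 9}  B7 = {0, 1, 6}  B8 = {0, 1, 3}
Tree: B1–B2, B2–B3, B3–B4, B4–B5, B5–B6, B6–B7, B7–B8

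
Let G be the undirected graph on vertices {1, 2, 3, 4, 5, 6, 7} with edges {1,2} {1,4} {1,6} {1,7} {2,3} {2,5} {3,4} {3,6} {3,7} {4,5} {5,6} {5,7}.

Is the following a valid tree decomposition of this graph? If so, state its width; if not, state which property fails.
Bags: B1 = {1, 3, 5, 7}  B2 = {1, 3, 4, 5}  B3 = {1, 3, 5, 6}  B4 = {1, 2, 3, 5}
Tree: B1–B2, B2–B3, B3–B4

Vertex coverage: the bags together contain {1, 2, 3, 4, 5, 6, 7}, the full vertex set. Edge coverage: each edge of G has both endpoints in at least one bag. Running intersection: for every vertex, the bags containing it form a connected subtree. All three properties hold, so this is a valid tree decomposition of width max|bag| − 1 = 3, and hence tw(G) ≤ 3.

Yes; width 3.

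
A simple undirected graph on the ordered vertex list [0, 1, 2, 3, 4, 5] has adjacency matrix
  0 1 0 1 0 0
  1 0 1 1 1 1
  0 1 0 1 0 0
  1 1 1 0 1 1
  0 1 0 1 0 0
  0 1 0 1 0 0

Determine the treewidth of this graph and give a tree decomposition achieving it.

Treewidth 2.
Bags: B1 = {1, 3, 5}  B2 = {0, 1, 3}  B3 = {1, 3, 4}  B4 = {1, 2, 3}
Tree: B1–B2, B2–B3, B3–B4

The largest bag has 3 vertices, giving width 2; this decomposition certifies tw(G) ≤ 2. For the lower bound, the 3 vertices {0, 1, 3} are pairwise adjacent, and any tree decomposition puts a clique entirely inside one bag — forcing width ≥ 2. Combining the bounds, tw(G) = 2.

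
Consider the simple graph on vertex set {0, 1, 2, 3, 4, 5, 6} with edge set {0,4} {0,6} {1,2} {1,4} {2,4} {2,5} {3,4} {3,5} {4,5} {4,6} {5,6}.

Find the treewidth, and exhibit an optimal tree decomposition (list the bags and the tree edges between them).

The largest bag has 3 vertices, giving width 2; this decomposition certifies tw(G) ≤ 2. Conversely, {0, 4, 6} is a clique of size 3, and the vertices of any clique must share a bag in every tree decomposition; so some bag has ≥ 3 vertices and tw(G) ≥ 2. Hence tw(G) = 2 exactly.

Treewidth 2.
One optimal decomposition is:
Bags: B1 = {3, 4, 5}  B2 = {2, 4, 5}  B3 = {4, 5, 6}  B4 = {1, 2, 4}  B5 = {0, 4, 6}
Tree: B1–B2, B2–B3, B2–B4, B3–B5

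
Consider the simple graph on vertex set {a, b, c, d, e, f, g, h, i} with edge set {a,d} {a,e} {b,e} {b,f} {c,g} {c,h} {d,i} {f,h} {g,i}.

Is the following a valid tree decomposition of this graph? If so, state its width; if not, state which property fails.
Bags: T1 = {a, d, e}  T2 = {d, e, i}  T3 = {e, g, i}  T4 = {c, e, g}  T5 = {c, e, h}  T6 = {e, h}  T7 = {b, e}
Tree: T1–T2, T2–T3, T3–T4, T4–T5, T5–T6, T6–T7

No — vertex f appears in no bag.

A tree decomposition must satisfy three properties: every vertex lies in some bag; for every edge, both endpoints lie together in some bag; and for every vertex, the bags containing it form a connected subtree. Here vertex f appears in no bag, so the decomposition is invalid.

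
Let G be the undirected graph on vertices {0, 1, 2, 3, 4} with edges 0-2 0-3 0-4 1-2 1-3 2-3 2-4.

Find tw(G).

A width-2 tree decomposition is:
Bags: B1 = {0, 2, 3}  B2 = {1, 2, 3}  B3 = {0, 2, 4}
Tree: B1–B2, B1–B3
The largest bag has 3 vertices, giving width 2; this decomposition certifies tw(G) ≤ 2. Conversely, {0, 2, 3} is a clique of size 3, and the vertices of any clique must share a bag in every tree decomposition; so some bag has ≥ 3 vertices and tw(G) ≥ 2. Combining the bounds, tw(G) = 2.

2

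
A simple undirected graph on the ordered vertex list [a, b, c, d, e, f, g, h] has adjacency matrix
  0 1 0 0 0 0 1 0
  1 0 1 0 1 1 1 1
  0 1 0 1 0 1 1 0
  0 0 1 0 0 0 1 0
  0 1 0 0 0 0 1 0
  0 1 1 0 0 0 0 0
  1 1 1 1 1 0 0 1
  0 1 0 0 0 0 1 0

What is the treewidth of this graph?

2

A width-2 tree decomposition is:
Bags: B1 = {b, g, h}  B2 = {b, c, g}  B3 = {c, d, g}  B4 = {b, c, f}  B5 = {b, e, g}  B6 = {a, b, g}
Tree: B1–B2, B2–B3, B2–B4, B1–B5, B1–B6
Each bag holds 3 vertices, so the decomposition has width 2, which upper-bounds the treewidth. On the other hand G contains the 3-clique {c, d, g}. A clique must lie in a single bag of any decomposition, so no decomposition can have width below 2. Therefore the treewidth is 2.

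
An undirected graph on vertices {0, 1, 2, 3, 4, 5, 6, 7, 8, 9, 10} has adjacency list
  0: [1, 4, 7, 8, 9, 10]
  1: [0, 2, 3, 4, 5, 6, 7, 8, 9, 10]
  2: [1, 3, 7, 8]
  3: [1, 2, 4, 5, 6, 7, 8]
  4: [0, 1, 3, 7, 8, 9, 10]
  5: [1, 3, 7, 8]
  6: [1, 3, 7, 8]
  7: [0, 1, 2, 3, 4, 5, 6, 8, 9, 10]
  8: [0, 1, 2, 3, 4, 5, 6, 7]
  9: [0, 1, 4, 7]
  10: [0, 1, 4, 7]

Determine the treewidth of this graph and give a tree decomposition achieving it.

Every bag has size at most 5, so the width is 5 − 1 = 4 and tw(G) ≤ 4. Conversely, {0, 1, 4, 7, 8} is a clique of size 5, and the vertices of any clique must share a bag in every tree decomposition; so some bag has ≥ 5 vertices and tw(G) ≥ 4. The upper and lower bounds meet at 4, so that is the treewidth.

Treewidth 4.
One such decomposition:
Bags: B1 = {1, 3, 6, 7, 8}  B2 = {1, 3, 4, 7, 8}  B3 = {0, 1, 4, 7, 8}  B4 = {0, 1, 4, 7, 10}  B5 = {1, 2, 3, 7, 8}  B6 = {1, 3, 5, 7, 8}  B7 = {0, 1, 4, 7, 9}
Tree: B1–B2, B2–B3, B3–B4, B1–B5, B1–B6, B3–B7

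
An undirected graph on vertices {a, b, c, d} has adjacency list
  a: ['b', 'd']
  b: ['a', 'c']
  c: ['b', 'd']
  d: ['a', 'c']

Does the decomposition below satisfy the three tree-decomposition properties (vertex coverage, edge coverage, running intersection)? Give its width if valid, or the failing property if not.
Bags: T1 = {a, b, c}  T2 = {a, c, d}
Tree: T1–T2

Yes; width 2.

Every vertex of G appears in some bag (union = {a, b, c, d}); every edge is covered by a bag; and for each vertex v the set of bags containing v is connected in the bag tree. The decomposition is therefore valid. The largest bag has 3 vertices, so the width is 2.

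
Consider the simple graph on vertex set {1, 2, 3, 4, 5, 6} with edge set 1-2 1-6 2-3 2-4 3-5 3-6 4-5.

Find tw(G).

A width-2 tree decomposition is:
Bags: B1 = {2, 4, 5}  B2 = {2, 3, 5}  B3 = {1, 2, 3}  B4 = {1, 3, 6}
Tree: B1–B2, B2–B3, B3–B4
The largest bag has 3 vertices, giving width 2; this decomposition certifies tw(G) ≤ 2. For the lower bound, G contains the cycle 4–5–3–2–4, so G is not a forest; only forests have treewidth ≤ 1, hence tw(G) ≥ 2. The upper and lower bounds meet at 2, so that is the treewidth.

2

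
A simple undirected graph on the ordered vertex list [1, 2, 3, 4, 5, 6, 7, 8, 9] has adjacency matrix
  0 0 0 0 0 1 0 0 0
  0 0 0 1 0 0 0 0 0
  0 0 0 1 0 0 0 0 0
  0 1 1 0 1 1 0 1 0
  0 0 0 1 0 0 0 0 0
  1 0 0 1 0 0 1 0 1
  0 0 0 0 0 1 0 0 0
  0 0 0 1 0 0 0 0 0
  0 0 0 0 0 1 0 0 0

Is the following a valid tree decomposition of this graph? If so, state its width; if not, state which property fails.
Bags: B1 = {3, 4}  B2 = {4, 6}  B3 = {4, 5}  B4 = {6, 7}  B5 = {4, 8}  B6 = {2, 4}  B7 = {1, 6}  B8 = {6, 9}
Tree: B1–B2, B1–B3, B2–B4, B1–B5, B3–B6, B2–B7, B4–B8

Checking the three conditions: (i) the bags cover all of {1, 2, 3, 4, 5, 6, 7, 8, 9}; (ii) for each edge, some bag contains both endpoints; (iii) the bags containing any fixed vertex form a subtree. All hold, so the decomposition is valid with width 2 − 1 = 1.

Yes; width 1.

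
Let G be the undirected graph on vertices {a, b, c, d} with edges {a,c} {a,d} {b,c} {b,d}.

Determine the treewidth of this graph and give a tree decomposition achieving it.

Each bag holds 3 vertices, so the decomposition has width 2, which upper-bounds the treewidth. Since c–b–d–a–c is a cycle in G, G is not acyclic. Forests are exactly the graphs of treewidth ≤ 1, so tw(G) ≥ 2. Therefore the treewidth is 2.

Treewidth 2.
Bags: B1 = {b, c, d}  B2 = {a, c, d}
Tree: B1–B2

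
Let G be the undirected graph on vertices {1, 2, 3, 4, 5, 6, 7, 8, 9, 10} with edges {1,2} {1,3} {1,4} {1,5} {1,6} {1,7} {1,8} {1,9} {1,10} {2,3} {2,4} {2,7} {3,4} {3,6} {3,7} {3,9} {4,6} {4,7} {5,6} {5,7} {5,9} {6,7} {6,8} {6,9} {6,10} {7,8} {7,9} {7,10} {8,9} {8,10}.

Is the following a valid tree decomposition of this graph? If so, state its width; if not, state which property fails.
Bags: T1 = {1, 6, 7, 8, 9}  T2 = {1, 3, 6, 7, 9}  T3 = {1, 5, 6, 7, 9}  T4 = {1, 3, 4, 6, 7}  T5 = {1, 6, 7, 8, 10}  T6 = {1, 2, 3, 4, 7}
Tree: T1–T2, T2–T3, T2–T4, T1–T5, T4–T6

Vertex coverage: the bags together contain {1, 2, 3, 4, 5, 6, 7, 8, 9, 10}, the full vertex set. Edge coverage: each edge of G has both endpoints in at least one bag. Running intersection: for every vertex, the bags containing it form a connected subtree. All three properties hold, so this is a valid tree decomposition of width max|bag| − 1 = 4, and hence tw(G) ≤ 4.

Yes; width 4.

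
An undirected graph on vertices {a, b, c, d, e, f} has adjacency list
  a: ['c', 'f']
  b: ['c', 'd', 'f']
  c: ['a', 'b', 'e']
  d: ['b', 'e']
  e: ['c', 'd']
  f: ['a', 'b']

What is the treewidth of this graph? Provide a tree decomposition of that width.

Treewidth 2.
One optimal decomposition is:
Bags: B1 = {b, d, e}  B2 = {b, c, e}  B3 = {b, c, f}  B4 = {a, c, f}
Tree: B1–B2, B2–B3, B3–B4

The largest bag has 3 vertices, giving width 2; this decomposition certifies tw(G) ≤ 2. Since d–e–c–b–d is a cycle in G, G is not acyclic. Forests are exactly the graphs of treewidth ≤ 1, so tw(G) ≥ 2. The upper and lower bounds meet at 2, so that is the treewidth.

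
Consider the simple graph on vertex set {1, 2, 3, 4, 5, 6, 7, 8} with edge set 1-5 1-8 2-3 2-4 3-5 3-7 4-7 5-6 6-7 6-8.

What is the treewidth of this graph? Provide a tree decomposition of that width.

Treewidth 2.
One such decomposition:
Bags: B1 = {2, 4, 7}  B2 = {2, 3, 7}  B3 = {3, 6, 7}  B4 = {3, 5, 6}  B5 = {5, 6, 8}  B6 = {1, 5, 8}
Tree: B1–B2, B2–B3, B3–B4, B4–B5, B5–B6

The largest bag has 3 vertices, giving width 2; this decomposition certifies tw(G) ≤ 2. Since 4–2–3–7–4 is a cycle in G, G is not acyclic. Forests are exactly the graphs of treewidth ≤ 1, so tw(G) ≥ 2. The upper and lower bounds meet at 2, so that is the treewidth.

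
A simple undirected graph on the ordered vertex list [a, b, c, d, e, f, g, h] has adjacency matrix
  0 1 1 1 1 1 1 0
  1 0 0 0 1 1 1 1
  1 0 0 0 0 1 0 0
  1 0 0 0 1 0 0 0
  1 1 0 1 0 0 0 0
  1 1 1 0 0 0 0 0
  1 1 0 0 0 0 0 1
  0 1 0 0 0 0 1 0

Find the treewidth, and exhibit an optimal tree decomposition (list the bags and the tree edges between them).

Each bag holds 3 vertices, so the decomposition has width 2, which upper-bounds the treewidth. For the lower bound, the 3 vertices {b, g, h} are pairwise adjacent, and any tree decomposition puts a clique entirely inside one bag — forcing width ≥ 2. Therefore the treewidth is 2.

Treewidth 2.
Bags: B1 = {b, g, h}  B2 = {a, b, g}  B3 = {a, b, f}  B4 = {a, b, e}  B5 = {a, d, e}  B6 = {a, c, f}
Tree: B1–B2, B2–B3, B3–B4, B4–B5, B3–B6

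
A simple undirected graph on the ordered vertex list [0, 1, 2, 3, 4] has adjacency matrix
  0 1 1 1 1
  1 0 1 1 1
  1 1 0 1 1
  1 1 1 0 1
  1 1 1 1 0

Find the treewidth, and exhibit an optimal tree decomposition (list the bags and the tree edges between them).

Treewidth 4.
Bags: B1 = {0, 1, 2, 3, 4}
Tree: (single bag)

With just one bag of size 5, the width is 5 − 1 = 4, so tw(G) ≤ 4. Conversely, {0, 1, 2, 3, 4} is a clique of size 5, and the vertices of any clique must share a bag in every tree decomposition; so some bag has ≥ 5 vertices and tw(G) ≥ 4. Combining the bounds, tw(G) = 4.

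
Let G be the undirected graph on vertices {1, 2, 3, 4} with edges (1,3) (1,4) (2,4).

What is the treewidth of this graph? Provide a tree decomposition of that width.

The largest bag has 2 vertices, giving width 1; this decomposition certifies tw(G) ≤ 1. G has an edge, so its treewidth is at least 1. The upper and lower bounds meet at 1, so that is the treewidth.

Treewidth 1.
One optimal decomposition is:
Bags: B1 = {1, 4}  B2 = {1, 3}  B3 = {2, 4}
Tree: B1–B2, B1–B3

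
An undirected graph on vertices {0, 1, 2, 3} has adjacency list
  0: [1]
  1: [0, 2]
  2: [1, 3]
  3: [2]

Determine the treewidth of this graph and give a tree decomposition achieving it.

Treewidth 1.
One such decomposition:
Bags: B1 = {0, 1}  B2 = {1, 2}  B3 = {2, 3}
Tree: B1–B2, B2–B3

The largest bag has 2 vertices, giving width 1; this decomposition certifies tw(G) ≤ 1. Since G has at least one edge (e.g. 0–1), it is not an edgeless graph, so tw(G) ≥ 1. Combining the bounds, tw(G) = 1.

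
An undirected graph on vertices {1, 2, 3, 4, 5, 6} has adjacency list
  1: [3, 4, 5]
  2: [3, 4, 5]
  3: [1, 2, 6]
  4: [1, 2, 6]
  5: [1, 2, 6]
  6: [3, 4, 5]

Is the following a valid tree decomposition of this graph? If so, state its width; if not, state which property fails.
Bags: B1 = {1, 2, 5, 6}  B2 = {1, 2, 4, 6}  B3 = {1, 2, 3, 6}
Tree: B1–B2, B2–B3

Every vertex of G appears in some bag (union = {1, 2, 3, 4, 5, 6}); every edge is covered by a bag; and for each vertex v the set of bags containing v is connected in the bag tree. The decomposition is therefore valid. The largest bag has 4 vertices, so the width is 3.

Yes; width 3.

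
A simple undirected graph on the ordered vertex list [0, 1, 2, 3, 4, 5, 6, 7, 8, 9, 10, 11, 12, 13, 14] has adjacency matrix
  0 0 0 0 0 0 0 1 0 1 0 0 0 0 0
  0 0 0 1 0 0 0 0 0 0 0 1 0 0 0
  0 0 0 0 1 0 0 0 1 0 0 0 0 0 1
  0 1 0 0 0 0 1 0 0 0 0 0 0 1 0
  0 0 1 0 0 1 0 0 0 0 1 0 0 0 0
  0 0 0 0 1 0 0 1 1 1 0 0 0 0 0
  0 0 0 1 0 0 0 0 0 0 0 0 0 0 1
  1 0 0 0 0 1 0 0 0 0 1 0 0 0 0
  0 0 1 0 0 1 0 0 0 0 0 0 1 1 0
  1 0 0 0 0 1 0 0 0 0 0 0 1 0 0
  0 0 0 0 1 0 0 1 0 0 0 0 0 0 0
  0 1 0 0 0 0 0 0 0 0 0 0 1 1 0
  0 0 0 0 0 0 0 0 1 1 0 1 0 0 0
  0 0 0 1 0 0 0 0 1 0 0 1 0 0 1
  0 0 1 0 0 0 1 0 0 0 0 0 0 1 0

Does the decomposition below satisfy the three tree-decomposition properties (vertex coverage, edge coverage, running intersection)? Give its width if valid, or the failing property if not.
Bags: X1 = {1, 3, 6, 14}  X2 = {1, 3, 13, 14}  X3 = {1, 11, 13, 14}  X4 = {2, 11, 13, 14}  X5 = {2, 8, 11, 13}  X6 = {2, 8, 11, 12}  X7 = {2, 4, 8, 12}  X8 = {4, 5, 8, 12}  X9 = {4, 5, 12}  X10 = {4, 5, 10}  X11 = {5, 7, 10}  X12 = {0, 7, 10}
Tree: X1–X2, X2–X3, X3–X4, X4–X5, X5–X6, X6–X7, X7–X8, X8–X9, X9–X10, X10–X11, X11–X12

No — vertex 9 appears in no bag.

A tree decomposition must satisfy three properties: every vertex lies in some bag; for every edge, both endpoints lie together in some bag; and for every vertex, the bags containing it form a connected subtree. Here vertex 9 appears in no bag, so the decomposition is invalid.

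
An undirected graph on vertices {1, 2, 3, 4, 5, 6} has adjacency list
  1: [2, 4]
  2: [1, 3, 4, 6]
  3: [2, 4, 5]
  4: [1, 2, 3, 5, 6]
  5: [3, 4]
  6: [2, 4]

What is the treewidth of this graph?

A width-2 tree decomposition is:
Bags: B1 = {2, 3, 4}  B2 = {2, 4, 6}  B3 = {1, 2, 4}  B4 = {3, 4, 5}
Tree: B1–B2, B1–B3, B1–B4
Every bag has size at most 3, so the width is 3 − 1 = 2 and tw(G) ≤ 2. On the other hand G contains the 3-clique {1, 2, 4}. A clique must lie in a single bag of any decomposition, so no decomposition can have width below 2. The upper and lower bounds meet at 2, so that is the treewidth.

2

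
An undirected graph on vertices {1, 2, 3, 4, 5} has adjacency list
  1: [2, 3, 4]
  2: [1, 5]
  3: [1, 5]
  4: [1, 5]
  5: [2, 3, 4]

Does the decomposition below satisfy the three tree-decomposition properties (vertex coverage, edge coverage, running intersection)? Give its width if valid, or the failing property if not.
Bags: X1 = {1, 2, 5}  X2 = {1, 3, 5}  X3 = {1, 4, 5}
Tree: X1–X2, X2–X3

Yes; width 2.

Every vertex of G appears in some bag (union = {1, 2, 3, 4, 5}); every edge is covered by a bag; and for each vertex v the set of bags containing v is connected in the bag tree. The decomposition is therefore valid. The largest bag has 3 vertices, so the width is 2.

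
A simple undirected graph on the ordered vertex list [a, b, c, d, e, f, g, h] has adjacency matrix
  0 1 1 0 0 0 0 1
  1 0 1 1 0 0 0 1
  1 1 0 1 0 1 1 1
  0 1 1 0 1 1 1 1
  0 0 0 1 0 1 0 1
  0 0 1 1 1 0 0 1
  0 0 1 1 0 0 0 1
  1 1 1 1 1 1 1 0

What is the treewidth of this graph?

A width-3 tree decomposition is:
Bags: B1 = {c, d, g, h}  B2 = {b, c, d, h}  B3 = {c, d, f, h}  B4 = {d, e, f, h}  B5 = {a, b, c, h}
Tree: B1–B2, B1–B3, B3–B4, B2–B5
Every bag has size at most 4, so the width is 4 − 1 = 3 and tw(G) ≤ 3. On the other hand G contains the 4-clique {d, e, f, h}. A clique must lie in a single bag of any decomposition, so no decomposition can have width below 3. The upper and lower bounds meet at 3, so that is the treewidth.

3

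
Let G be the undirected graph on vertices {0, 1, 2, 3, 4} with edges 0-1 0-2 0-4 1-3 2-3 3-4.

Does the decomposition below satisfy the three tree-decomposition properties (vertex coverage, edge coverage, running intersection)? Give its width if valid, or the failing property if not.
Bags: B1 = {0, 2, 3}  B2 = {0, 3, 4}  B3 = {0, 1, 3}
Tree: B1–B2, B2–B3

Yes; width 2.

Checking the three conditions: (i) the bags cover all of {0, 1, 2, 3, 4}; (ii) for each edge, some bag contains both endpoints; (iii) the bags containing any fixed vertex form a subtree. All hold, so the decomposition is valid with width 3 − 1 = 2.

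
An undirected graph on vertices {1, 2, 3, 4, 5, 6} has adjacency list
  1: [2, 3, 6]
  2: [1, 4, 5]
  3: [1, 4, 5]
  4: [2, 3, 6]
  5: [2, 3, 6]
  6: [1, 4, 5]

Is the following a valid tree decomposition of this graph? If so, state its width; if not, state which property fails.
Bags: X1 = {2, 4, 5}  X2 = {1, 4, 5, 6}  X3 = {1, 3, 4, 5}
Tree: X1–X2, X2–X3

A tree decomposition must satisfy three properties: every vertex lies in some bag; for every edge, both endpoints lie together in some bag; and for every vertex, the bags containing it form a connected subtree. Here edge (1,2) lies in no bag, so the decomposition is invalid.

No — edge (1,2) lies in no bag.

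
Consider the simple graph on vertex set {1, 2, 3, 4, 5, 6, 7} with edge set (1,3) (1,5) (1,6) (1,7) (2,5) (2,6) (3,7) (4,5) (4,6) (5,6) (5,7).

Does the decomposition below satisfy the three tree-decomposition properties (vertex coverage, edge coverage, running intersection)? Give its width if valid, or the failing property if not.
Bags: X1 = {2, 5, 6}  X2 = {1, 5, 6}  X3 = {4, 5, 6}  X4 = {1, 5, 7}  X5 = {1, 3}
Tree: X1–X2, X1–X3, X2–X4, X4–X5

No — edge (7,3) lies in no bag.

A tree decomposition must satisfy three properties: every vertex lies in some bag; for every edge, both endpoints lie together in some bag; and for every vertex, the bags containing it form a connected subtree. Here edge (7,3) lies in no bag, so the decomposition is invalid.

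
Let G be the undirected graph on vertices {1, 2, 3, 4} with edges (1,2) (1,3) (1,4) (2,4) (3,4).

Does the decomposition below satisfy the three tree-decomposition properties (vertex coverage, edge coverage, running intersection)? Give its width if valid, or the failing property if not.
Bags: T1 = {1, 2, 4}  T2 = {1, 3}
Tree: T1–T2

A tree decomposition must satisfy three properties: every vertex lies in some bag; for every edge, both endpoints lie together in some bag; and for every vertex, the bags containing it form a connected subtree. Here edge (4,3) lies in no bag, so the decomposition is invalid.

No — edge (4,3) lies in no bag.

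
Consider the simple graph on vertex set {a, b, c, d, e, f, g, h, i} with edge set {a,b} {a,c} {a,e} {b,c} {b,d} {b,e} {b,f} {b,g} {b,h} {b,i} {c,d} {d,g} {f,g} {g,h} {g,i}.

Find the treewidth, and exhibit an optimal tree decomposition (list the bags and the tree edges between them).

Treewidth 2.
One such decomposition:
Bags: B1 = {b, g, h}  B2 = {b, d, g}  B3 = {b, c, d}  B4 = {a, b, c}  B5 = {a, b, e}  B6 = {b, f, g}  B7 = {b, g, i}
Tree: B1–B2, B2–B3, B3–B4, B4–B5, B2–B6, B1–B7

The largest bag has 3 vertices, giving width 2; this decomposition certifies tw(G) ≤ 2. On the other hand G contains the 3-clique {b, d, g}. A clique must lie in a single bag of any decomposition, so no decomposition can have width below 2. Therefore the treewidth is 2.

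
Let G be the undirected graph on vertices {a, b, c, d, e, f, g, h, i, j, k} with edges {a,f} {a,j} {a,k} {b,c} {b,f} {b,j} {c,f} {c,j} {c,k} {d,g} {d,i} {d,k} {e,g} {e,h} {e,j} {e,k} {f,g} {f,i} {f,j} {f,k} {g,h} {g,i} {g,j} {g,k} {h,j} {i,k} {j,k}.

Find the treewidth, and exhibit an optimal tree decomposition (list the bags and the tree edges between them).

Treewidth 3.
Bags: B1 = {d, g, i, k}  B2 = {f, g, i, k}  B3 = {f, g, j, k}  B4 = {e, g, j, k}  B5 = {c, f, j, k}  B6 = {b, c, f, j}  B7 = {e, g, h, j}  B8 = {a, f, j, k}
Tree: B1–B2, B2–B3, B3–B4, B3–B5, B5–B6, B4–B7, B3–B8

The largest bag has 4 vertices, giving width 3; this decomposition certifies tw(G) ≤ 3. For the lower bound, the 4 vertices {e, g, h, j} are pairwise adjacent, and any tree decomposition puts a clique entirely inside one bag — forcing width ≥ 3. Hence tw(G) = 3 exactly.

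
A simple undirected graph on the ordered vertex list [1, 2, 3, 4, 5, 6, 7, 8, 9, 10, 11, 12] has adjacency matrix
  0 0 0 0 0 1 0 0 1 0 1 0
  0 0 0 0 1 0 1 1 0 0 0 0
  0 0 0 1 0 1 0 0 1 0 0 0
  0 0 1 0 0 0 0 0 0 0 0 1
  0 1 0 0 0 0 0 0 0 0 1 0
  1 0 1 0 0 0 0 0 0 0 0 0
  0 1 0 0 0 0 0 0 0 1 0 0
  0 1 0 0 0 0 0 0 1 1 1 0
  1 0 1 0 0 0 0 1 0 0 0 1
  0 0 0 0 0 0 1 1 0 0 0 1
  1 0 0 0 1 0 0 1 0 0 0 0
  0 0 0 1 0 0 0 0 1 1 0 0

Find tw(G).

3

A width-3 tree decomposition is:
Bags: B1 = {2, 5, 7, 11}  B2 = {2, 7, 8, 11}  B3 = {7, 8, 10, 11}  B4 = {1, 8, 10, 11}  B5 = {1, 8, 9, 10}  B6 = {1, 9, 10, 12}  B7 = {1, 6, 9, 12}  B8 = {3, 6, 9, 12}  B9 = {3, 4, 6, 12}
Tree: B1–B2, B2–B3, B3–B4, B4–B5, B5–B6, B6–B7, B7–B8, B8–B9
Every bag has size at most 4, so the width is 4 − 1 = 3 and tw(G) ≤ 3. For the lower bound: the 4 vertex sets {2,5,7}, {11}, {8}, {1,9,10,12} are disjoint, each induces a connected subgraph, and every pair is joined by at least one edge of G. Contracting each set to a single vertex therefore yields K_{4} as a minor, and since treewidth is minor-monotone, tw(G) ≥ tw(K_{4}) = 3. The upper and lower bounds meet at 3, so that is the treewidth.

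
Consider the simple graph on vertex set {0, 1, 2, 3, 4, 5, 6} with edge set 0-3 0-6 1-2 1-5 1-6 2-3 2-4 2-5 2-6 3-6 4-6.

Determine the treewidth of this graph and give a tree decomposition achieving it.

Treewidth 2.
One optimal decomposition is:
Bags: B1 = {2, 3, 6}  B2 = {1, 2, 6}  B3 = {1, 2, 5}  B4 = {0, 3, 6}  B5 = {2, 4, 6}
Tree: B1–B2, B2–B3, B1–B4, B2–B5

The largest bag has 3 vertices, giving width 2; this decomposition certifies tw(G) ≤ 2. On the other hand G contains the 3-clique {0, 3, 6}. A clique must lie in a single bag of any decomposition, so no decomposition can have width below 2. Combining the bounds, tw(G) = 2.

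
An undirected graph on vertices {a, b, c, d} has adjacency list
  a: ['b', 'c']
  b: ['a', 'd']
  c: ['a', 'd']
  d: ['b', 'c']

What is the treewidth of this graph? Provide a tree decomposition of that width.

Treewidth 2.
One such decomposition:
Bags: B1 = {a, c, d}  B2 = {a, b, d}
Tree: B1–B2

The largest bag has 3 vertices, giving width 2; this decomposition certifies tw(G) ≤ 2. Since a–c–d–b–a is a cycle in G, G is not acyclic. Forests are exactly the graphs of treewidth ≤ 1, so tw(G) ≥ 2. The upper and lower bounds meet at 2, so that is the treewidth.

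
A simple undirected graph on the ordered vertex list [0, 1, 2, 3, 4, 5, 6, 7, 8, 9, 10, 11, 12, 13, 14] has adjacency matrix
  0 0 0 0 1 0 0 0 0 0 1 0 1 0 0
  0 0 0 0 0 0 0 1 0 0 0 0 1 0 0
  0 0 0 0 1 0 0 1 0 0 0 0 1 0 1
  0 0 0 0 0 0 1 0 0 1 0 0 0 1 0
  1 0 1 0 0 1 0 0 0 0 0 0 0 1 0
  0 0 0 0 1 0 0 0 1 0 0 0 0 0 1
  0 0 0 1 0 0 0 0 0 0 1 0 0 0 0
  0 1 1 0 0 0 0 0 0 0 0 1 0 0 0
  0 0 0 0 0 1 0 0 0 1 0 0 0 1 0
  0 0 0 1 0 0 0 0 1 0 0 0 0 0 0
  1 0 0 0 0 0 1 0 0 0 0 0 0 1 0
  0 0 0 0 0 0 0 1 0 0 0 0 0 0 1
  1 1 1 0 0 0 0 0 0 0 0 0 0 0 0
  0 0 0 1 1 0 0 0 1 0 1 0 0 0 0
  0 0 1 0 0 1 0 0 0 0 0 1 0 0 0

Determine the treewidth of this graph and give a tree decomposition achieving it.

Treewidth 3.
One optimal decomposition is:
Bags: B1 = {1, 7, 11, 14}  B2 = {1, 2, 7, 14}  B3 = {1, 2, 12, 14}  B4 = {2, 5, 12, 14}  B5 = {2, 4, 5, 12}  B6 = {0, 4, 5, 12}  B7 = {0, 4, 5, 8}  B8 = {0, 4, 8, 13}  B9 = {0, 8, 10, 13}  B10 = {8, 9, 10, 13}  B11 = {3, 9, 10, 13}  B12 = {3, 6, 9, 10}
Tree: B1–B2, B2–B3, B3–B4, B4–B5, B5–B6, B6–B7, B7–B8, B8–B9, B9–B10, B10–B11, B11–B12

Each bag holds 4 vertices, so the decomposition has width 3, which upper-bounds the treewidth. For the lower bound: the 4 vertex sets {1,7,11}, {14}, {2}, {0,4,5,12} are disjoint, each induces a connected subgraph, and every pair is joined by at least one edge of G. Contracting each set to a single vertex therefore yields K_{4} as a minor, and since treewidth is minor-monotone, tw(G) ≥ tw(K_{4}) = 3. The upper and lower bounds meet at 3, so that is the treewidth.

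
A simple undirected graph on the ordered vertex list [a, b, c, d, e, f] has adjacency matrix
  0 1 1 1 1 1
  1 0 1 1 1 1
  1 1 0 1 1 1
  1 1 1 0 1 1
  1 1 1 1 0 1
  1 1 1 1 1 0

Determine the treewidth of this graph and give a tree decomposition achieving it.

A single bag containing all 6 vertices is trivially a valid decomposition of width 5. For the lower bound, the 6 vertices {a, b, c, d, e, f} are pairwise adjacent, and any tree decomposition puts a clique entirely inside one bag — forcing width ≥ 5. Therefore the treewidth is 5.

Treewidth 5.
One optimal decomposition is:
Bags: B1 = {a, b, c, d, e, f}
Tree: (single bag)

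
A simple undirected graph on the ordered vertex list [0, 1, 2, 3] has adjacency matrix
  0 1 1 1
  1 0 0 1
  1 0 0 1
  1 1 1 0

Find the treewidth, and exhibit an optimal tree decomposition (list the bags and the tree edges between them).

Each bag holds 3 vertices, so the decomposition has width 2, which upper-bounds the treewidth. For the lower bound, the 3 vertices {0, 1, 3} are pairwise adjacent, and any tree decomposition puts a clique entirely inside one bag — forcing width ≥ 2. Therefore the treewidth is 2.

Treewidth 2.
Bags: B1 = {0, 2, 3}  B2 = {0, 1, 3}
Tree: B1–B2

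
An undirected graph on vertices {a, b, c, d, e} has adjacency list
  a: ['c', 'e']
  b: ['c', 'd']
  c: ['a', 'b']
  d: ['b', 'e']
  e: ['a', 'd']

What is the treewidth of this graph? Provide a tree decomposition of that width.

Each bag holds 3 vertices, so the decomposition has width 2, which upper-bounds the treewidth. Since b–c–a–e–d–b is a cycle in G, G is not acyclic. Forests are exactly the graphs of treewidth ≤ 1, so tw(G) ≥ 2. The upper and lower bounds meet at 2, so that is the treewidth.

Treewidth 2.
Bags: B1 = {a, b, c}  B2 = {a, b, e}  B3 = {b, d, e}
Tree: B1–B2, B2–B3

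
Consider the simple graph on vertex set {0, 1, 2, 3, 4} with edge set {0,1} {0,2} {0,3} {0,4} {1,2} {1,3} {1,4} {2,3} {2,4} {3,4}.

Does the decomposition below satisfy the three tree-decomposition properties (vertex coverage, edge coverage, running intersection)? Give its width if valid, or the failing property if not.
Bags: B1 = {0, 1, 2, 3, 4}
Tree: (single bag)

Yes; width 4.

Checking the three conditions: (i) the bags cover all of {0, 1, 2, 3, 4}; (ii) for each edge, some bag contains both endpoints; (iii) the bags containing any fixed vertex form a subtree. All hold, so the decomposition is valid with width 5 − 1 = 4.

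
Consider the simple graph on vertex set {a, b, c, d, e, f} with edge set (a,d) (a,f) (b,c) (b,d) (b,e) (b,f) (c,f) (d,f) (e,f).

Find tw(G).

2

A width-2 tree decomposition is:
Bags: B1 = {b, d, f}  B2 = {a, d, f}  B3 = {b, e, f}  B4 = {b, c, f}
Tree: B1–B2, B1–B3, B3–B4
The largest bag has 3 vertices, giving width 2; this decomposition certifies tw(G) ≤ 2. Conversely, {a, d, f} is a clique of size 3, and the vertices of any clique must share a bag in every tree decomposition; so some bag has ≥ 3 vertices and tw(G) ≥ 2. Therefore the treewidth is 2.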